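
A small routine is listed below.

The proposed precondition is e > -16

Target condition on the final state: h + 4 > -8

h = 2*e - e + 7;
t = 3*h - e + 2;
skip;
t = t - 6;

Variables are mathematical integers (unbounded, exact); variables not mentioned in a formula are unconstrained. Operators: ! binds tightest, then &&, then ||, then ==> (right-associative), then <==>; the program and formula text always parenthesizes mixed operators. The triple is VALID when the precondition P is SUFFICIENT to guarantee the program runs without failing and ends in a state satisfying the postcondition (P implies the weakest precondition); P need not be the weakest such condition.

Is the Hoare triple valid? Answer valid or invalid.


Working backward. After the program, the postcondition h + 4 > -8 must hold; in canonical form it is h > -12.
Before t := t - 6: h > -12
Before skip: h > -12
Before t := 3*h - e + 2: h > -12
Before h := 2*e - e + 7: e > -19
The weakest precondition is e > -19.
Check whether e > -16 implies it.
Every state satisfying the precondition satisfies the weakest precondition: the implication holds.
Answer: valid


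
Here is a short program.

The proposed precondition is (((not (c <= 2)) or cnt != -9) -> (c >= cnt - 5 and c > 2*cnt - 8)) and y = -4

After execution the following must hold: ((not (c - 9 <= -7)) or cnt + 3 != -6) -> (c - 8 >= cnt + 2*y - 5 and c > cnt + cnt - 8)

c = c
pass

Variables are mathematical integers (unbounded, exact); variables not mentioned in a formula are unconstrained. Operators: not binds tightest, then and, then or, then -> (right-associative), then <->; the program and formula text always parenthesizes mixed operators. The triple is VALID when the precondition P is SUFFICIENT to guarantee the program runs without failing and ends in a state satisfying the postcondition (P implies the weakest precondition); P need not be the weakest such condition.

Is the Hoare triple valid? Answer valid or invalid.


Working backward. After the program, the postcondition ((not (c - 9 <= -7)) or cnt + 3 != -6) -> (c - 8 >= cnt + 2*y - 5 and c > cnt + cnt - 8) must hold; in canonical form it is ((not (c <= 2)) or cnt != -9) -> (c >= cnt + 2*y + 3 and c > 2*cnt - 8).
Before skip: ((not (c <= 2)) or cnt != -9) -> (c >= cnt + 2*y + 3 and c > 2*cnt - 8)
Before c := c: ((not (c <= 2)) or cnt != -9) -> (c >= cnt + 2*y + 3 and c > 2*cnt - 8)
The weakest precondition is ((not (c <= 2)) or cnt != -9) -> (c >= cnt + 2*y + 3 and c > 2*cnt - 8).
Check whether (((not (c <= 2)) or cnt != -9) -> (c >= cnt - 5 and c > 2*cnt - 8)) and y = -4 implies it.
Every state satisfying the precondition satisfies the weakest precondition: the implication holds.
Answer: valid


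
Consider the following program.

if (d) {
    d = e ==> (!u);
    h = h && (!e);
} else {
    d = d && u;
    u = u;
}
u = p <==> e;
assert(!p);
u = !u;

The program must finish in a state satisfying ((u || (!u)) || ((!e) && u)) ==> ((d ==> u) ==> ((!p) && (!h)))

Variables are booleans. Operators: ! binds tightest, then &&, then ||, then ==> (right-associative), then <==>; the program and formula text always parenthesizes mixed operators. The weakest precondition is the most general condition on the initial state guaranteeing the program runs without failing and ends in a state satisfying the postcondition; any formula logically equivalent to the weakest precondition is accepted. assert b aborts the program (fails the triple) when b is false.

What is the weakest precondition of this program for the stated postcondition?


Working backward. After the program, the postcondition ((u || (!u)) || ((!e) && u)) ==> ((d ==> u) ==> ((!p) && (!h))) must hold; in canonical form it is (d ==> u) ==> ((!p) && (!h)).
Before u := !u: (d ==> (!u)) ==> ((!p) && (!h))
Before assert !p: (!p) && ((d ==> (!u)) ==> ((!p) && (!h)))
Before u := p <==> e: (!p) && ((d ==> (!(p <==> e))) ==> ((!p) && (!h)))
Then branch requires (!p) && (((e ==> (!u)) ==> (!(p <==> e))) ==> ((!p) && (!(h && (!e))))); else branch requires (!p) && (((d && u) ==> (!(p <==> e))) ==> ((!p) && (!h))).
Before the if: (d ==> ((!p) && (((e ==> (!u)) ==> (!(p <==> e))) ==> ((!p) && (!(h && (!e))))))) && ((!d) ==> ((!p) && (((d && u) ==> (!(p <==> e))) ==> ((!p) && (!h)))))
Answer: WP = (d ==> ((!p) && (((e ==> (!u)) ==> (!(p <==> e))) ==> ((!p) && (!(h && (!e))))))) && ((!d) ==> ((!p) && (((d && u) ==> (!(p <==> e))) ==> ((!p) && (!h)))))


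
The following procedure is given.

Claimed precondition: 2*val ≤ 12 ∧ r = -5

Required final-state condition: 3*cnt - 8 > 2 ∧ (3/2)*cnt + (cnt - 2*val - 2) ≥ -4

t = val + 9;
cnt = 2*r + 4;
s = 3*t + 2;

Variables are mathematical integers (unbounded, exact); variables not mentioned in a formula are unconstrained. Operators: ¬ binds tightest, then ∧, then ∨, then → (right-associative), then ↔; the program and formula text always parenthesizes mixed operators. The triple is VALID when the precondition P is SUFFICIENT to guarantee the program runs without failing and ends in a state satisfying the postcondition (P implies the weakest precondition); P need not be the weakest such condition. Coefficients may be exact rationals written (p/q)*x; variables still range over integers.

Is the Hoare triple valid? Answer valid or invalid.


Working backward. After the program, the postcondition 3*cnt - 8 > 2 ∧ (3/2)*cnt + (cnt - 2*val - 2) ≥ -4 must hold; in canonical form it is 3*cnt > 10 ∧ (5/2)*cnt ≥ 2*val - 2.
Before s := 3*t + 2: 3*cnt > 10 ∧ (5/2)*cnt ≥ 2*val - 2
Before cnt := 2*r + 4: 6*r > -2 ∧ 5*r ≥ 2*val - 12
Before t := val + 9: 6*r > -2 ∧ 5*r ≥ 2*val - 12
The weakest precondition is 6*r > -2 ∧ 5*r ≥ 2*val - 12.
Check whether 2*val ≤ 12 ∧ r = -5 implies it.
Countermodel: at the initial state r = -5, val = 6, the precondition holds but the weakest precondition fails.
Answer: invalid


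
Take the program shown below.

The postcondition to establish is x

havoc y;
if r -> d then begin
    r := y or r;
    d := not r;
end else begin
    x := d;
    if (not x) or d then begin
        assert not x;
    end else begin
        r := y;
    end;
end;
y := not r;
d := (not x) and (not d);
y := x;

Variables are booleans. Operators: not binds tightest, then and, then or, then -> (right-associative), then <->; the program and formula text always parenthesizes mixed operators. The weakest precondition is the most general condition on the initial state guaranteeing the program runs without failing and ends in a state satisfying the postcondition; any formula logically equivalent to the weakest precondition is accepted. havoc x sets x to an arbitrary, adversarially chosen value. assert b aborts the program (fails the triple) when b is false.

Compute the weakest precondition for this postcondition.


Working backward. After the program, x must hold.
Before y := x: x
Before d := (not x) and (not d): x
Before y := not r: x
Then branch requires x; else branch requires false.
Before the if: ((r -> d) -> x) and (r -> d)
Before havoc y: ((r -> d) -> x) and (r -> d)
Answer: WP = ((r -> d) -> x) and (r -> d)


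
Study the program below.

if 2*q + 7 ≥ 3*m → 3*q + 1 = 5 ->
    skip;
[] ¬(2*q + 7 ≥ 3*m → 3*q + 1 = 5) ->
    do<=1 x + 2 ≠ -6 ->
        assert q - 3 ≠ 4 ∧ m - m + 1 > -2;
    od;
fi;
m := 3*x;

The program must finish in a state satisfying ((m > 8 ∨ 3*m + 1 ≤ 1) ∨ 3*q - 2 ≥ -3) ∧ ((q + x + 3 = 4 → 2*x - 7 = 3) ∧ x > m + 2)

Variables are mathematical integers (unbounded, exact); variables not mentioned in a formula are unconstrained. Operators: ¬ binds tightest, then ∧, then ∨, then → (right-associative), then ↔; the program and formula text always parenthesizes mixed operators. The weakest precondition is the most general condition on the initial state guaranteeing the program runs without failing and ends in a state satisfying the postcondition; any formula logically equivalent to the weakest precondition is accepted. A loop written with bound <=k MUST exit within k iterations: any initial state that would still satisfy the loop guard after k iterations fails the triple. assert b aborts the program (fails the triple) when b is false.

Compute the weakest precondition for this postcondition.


Working backward. After the program, the postcondition ((m > 8 ∨ 3*m + 1 ≤ 1) ∨ 3*q - 2 ≥ -3) ∧ ((q + x + 3 = 4 → 2*x - 7 = 3) ∧ x > m + 2) must hold; in canonical form it is (m > 8 ∨ 3*m ≤ 0 ∨ 3*q ≥ -1) ∧ (q + x = 1 → 2*x = 10) ∧ x > m + 2.
Before m := 3*x: (3*x > 8 ∨ 9*x ≤ 0 ∨ 3*q ≥ -1) ∧ (q + x = 1 → 2*x = 10) ∧ 2*x < -2
Then branch requires (3*x > 8 ∨ 9*x ≤ 0 ∨ 3*q ≥ -1) ∧ (q + x = 1 → 2*x = 10) ∧ 2*x < -2; else branch requires (x ≠ -8 → (q ≠ 7 ∧ (¬(x ≠ -8)) ∧ (3*x > 8 ∨ 9*x ≤ 0 ∨ 3*q ≥ -1) ∧ (q + x = 1 → 2*x = 10) ∧ 2*x < -2)) ∧ ((¬(x ≠ -8)) → ((3*x > 8 ∨ 9*x ≤ 0 ∨ 3*q ≥ -1) ∧ (q + x = 1 → 2*x = 10) ∧ 2*x < -2)).
Before the if: ((2*q ≥ 3*m - 7 → 3*q = 4) → ((3*x > 8 ∨ 9*x ≤ 0 ∨ 3*q ≥ -1) ∧ (q + x = 1 → 2*x = 10) ∧ 2*x < -2)) ∧ ((¬(2*q ≥ 3*m - 7 → 3*q = 4)) → ((x ≠ -8 → (q ≠ 7 ∧ (¬(x ≠ -8)) ∧ (3*x > 8 ∨ 9*x ≤ 0 ∨ 3*q ≥ -1) ∧ (q + x = 1 → 2*x = 10) ∧ 2*x < -2)) ∧ ((¬(x ≠ -8)) → ((3*x > 8 ∨ 9*x ≤ 0 ∨ 3*q ≥ -1) ∧ (q + x = 1 → 2*x = 10) ∧ 2*x < -2))))
Answer: WP = ((2*q ≥ 3*m - 7 → 3*q = 4) → ((3*x > 8 ∨ 9*x ≤ 0 ∨ 3*q ≥ -1) ∧ (q + x = 1 → 2*x = 10) ∧ 2*x < -2)) ∧ ((¬(2*q ≥ 3*m - 7 → 3*q = 4)) → ((x ≠ -8 → (q ≠ 7 ∧ (¬(x ≠ -8)) ∧ (3*x > 8 ∨ 9*x ≤ 0 ∨ 3*q ≥ -1) ∧ (q + x = 1 → 2*x = 10) ∧ 2*x < -2)) ∧ ((¬(x ≠ -8)) → ((3*x > 8 ∨ 9*x ≤ 0 ∨ 3*q ≥ -1) ∧ (q + x = 1 → 2*x = 10) ∧ 2*x < -2))))


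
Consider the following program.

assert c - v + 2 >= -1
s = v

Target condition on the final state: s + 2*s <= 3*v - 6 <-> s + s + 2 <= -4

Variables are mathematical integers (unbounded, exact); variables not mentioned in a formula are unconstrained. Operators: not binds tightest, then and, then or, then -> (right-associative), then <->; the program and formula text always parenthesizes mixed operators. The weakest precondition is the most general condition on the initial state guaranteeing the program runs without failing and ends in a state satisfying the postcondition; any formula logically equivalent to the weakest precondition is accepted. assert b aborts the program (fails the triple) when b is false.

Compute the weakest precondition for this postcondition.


Working backward. After the program, the postcondition s + 2*s <= 3*v - 6 <-> s + s + 2 <= -4 must hold; in canonical form it is 3*s <= 3*v - 6 <-> 2*s <= -6.
Before s := v: not (2*v <= -6)
Before assert c - v + 2 >= -1: c >= v - 3 and (not (2*v <= -6))
Answer: WP = c >= v - 3 and (not (2*v <= -6))


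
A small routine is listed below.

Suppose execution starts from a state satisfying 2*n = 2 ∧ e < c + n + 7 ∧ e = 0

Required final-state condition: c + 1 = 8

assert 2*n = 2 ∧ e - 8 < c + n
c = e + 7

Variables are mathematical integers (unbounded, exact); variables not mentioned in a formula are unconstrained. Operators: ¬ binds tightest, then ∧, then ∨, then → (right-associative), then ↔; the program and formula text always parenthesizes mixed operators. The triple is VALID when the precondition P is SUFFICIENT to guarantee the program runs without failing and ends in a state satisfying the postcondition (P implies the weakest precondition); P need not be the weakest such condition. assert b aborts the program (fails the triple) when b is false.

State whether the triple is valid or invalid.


Working backward. After the program, the postcondition c + 1 = 8 must hold; in canonical form it is c = 7.
Before c := e + 7: e = 0
Before assert 2*n = 2 ∧ e - 8 < c + n: 2*n = 2 ∧ e < c + n + 8 ∧ e = 0
The weakest precondition is 2*n = 2 ∧ e < c + n + 8 ∧ e = 0.
Check whether 2*n = 2 ∧ e < c + n + 7 ∧ e = 0 implies it.
Every state satisfying the precondition satisfies the weakest precondition: the implication holds.
Answer: valid


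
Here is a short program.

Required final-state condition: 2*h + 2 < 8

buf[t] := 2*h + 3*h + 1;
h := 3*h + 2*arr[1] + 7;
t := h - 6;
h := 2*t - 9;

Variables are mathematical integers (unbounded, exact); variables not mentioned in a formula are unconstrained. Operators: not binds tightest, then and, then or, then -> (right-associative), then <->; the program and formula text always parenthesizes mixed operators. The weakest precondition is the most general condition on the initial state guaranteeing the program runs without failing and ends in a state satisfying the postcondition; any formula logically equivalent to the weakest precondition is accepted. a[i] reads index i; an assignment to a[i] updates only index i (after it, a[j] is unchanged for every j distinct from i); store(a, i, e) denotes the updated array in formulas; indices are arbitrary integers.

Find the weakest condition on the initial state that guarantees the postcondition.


Working backward. After the program, the postcondition 2*h + 2 < 8 must hold; in canonical form it is 2*h < 6.
Before h := 2*t - 9: 4*t < 24
Before t := h - 6: 4*h < 48
Before h := 3*h + 2*arr[1] + 7: 8*arr[1] + 12*h < 20
Before buf[t] := 2*h + 3*h + 1: 8*arr[1] + 12*h < 20
Answer: WP = 8*arr[1] + 12*h < 20


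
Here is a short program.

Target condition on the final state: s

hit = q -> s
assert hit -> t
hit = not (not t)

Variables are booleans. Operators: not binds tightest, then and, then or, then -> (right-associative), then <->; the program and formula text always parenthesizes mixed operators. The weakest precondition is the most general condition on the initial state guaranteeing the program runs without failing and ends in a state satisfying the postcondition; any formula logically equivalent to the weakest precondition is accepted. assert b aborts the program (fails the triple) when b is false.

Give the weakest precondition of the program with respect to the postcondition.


Working backward. After the program, s must hold.
Before hit := not (not t): s
Before assert hit -> t: (hit -> t) and s
Before hit := q -> s: ((q -> s) -> t) and s
Answer: WP = ((q -> s) -> t) and s


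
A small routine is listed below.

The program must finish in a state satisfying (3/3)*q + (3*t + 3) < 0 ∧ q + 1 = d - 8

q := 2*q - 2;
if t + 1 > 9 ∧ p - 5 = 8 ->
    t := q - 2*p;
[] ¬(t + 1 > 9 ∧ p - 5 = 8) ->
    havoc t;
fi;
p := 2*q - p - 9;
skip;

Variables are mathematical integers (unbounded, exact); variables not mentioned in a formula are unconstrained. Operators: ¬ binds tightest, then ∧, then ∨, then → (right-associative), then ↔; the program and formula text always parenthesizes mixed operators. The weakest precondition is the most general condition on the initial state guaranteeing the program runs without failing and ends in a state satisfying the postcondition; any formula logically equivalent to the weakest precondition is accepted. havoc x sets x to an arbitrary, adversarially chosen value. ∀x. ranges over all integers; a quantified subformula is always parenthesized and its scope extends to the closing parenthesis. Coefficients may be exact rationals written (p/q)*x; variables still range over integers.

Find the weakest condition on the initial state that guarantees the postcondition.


Working backward. After the program, the postcondition (3/3)*q + (3*t + 3) < 0 ∧ q + 1 = d - 8 must hold; in canonical form it is q + 3*t < -3 ∧ q = d - 9.
Before skip: q + 3*t < -3 ∧ q = d - 9
Before p := 2*q - p - 9: q + 3*t < -3 ∧ q = d - 9
Then branch requires 4*q < 6*p - 3 ∧ q = d - 9; else branch requires ∀t_1. (q + 3*t_1 < -3 ∧ q = d - 9).
Before the if: ((t > 8 ∧ p = 13) → (4*q < 6*p - 3 ∧ q = d - 9)) ∧ ((¬(t > 8 ∧ p = 13)) → (∀t_1. (q + 3*t_1 < -3 ∧ q = d - 9)))
Before q := 2*q - 2: ((t > 8 ∧ p = 13) → (8*q < 6*p + 5 ∧ 2*q = d - 7)) ∧ ((¬(t > 8 ∧ p = 13)) → (∀t_1. (2*q + 3*t_1 < -1 ∧ 2*q = d - 7)))
Answer: WP = ((t > 8 ∧ p = 13) → (8*q < 6*p + 5 ∧ 2*q = d - 7)) ∧ ((¬(t > 8 ∧ p = 13)) → (∀t_1. (2*q + 3*t_1 < -1 ∧ 2*q = d - 7)))


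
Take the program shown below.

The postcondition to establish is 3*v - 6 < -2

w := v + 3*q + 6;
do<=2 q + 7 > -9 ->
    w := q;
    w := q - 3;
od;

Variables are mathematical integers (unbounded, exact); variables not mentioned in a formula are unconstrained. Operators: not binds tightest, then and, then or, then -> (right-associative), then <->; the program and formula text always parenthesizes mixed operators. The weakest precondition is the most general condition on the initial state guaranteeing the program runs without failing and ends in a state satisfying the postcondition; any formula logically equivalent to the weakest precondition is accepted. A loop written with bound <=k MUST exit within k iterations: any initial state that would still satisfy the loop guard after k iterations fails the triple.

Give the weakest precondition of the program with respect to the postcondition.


Working backward. After the program, the postcondition 3*v - 6 < -2 must hold; in canonical form it is 3*v < 4.
Before the loop (bound <=2), unroll the exhaustion recursion (WP_0 = exit-now case; WP_j = one more guarded iteration, up to j = 2):
  WP_0: (not (q > -16)) and 3*v < 4
  WP_1: (q > -16 -> ((not (q > -16)) and 3*v < 4)) and ((not (q > -16)) -> 3*v < 4)
  WP_2: (q > -16 -> ((q > -16 -> ((not (q > -16)) and 3*v < 4)) and ((not (q > -16)) -> 3*v < 4))) and ((not (q > -16)) -> 3*v < 4)
So before the loop: (q > -16 -> ((q > -16 -> ((not (q > -16)) and 3*v < 4)) and ((not (q > -16)) -> 3*v < 4))) and ((not (q > -16)) -> 3*v < 4)
Before w := v + 3*q + 6: (q > -16 -> ((q > -16 -> ((not (q > -16)) and 3*v < 4)) and ((not (q > -16)) -> 3*v < 4))) and ((not (q > -16)) -> 3*v < 4)
Answer: WP = (q > -16 -> ((q > -16 -> ((not (q > -16)) and 3*v < 4)) and ((not (q > -16)) -> 3*v < 4))) and ((not (q > -16)) -> 3*v < 4)


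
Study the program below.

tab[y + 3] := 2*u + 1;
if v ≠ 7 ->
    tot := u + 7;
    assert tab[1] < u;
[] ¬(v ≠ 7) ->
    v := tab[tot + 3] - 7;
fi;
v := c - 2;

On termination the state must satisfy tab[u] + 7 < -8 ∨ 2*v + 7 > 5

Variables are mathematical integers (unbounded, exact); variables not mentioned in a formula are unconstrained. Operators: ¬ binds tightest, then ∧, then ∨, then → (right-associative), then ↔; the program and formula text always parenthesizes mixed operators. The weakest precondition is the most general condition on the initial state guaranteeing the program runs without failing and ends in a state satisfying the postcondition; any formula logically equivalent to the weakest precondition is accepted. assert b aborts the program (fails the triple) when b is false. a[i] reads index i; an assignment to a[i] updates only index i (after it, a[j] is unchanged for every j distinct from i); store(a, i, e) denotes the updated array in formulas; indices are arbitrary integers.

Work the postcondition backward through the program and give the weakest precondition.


Working backward. After the program, the postcondition tab[u] + 7 < -8 ∨ 2*v + 7 > 5 must hold; in canonical form it is tab[u] < -15 ∨ 2*v > -2.
Before v := c - 2: tab[u] < -15 ∨ 2*c > 2
Then branch requires tab[1] < u ∧ (tab[u] < -15 ∨ 2*c > 2); else branch requires tab[u] < -15 ∨ 2*c > 2.
Before the if: (v ≠ 7 → (tab[1] < u ∧ (tab[u] < -15 ∨ 2*c > 2))) ∧ ((¬(v ≠ 7)) → (tab[u] < -15 ∨ 2*c > 2))
Before tab[y + 3] := 2*u + 1: (v ≠ 7 → (store(tab, y + 3, 2*u + 1)[1] < u ∧ (store(tab, y + 3, 2*u + 1)[u] < -15 ∨ 2*c > 2))) ∧ ((¬(v ≠ 7)) → (store(tab, y + 3, 2*u + 1)[u] < -15 ∨ 2*c > 2))
Answer: WP = (v ≠ 7 → (store(tab, y + 3, 2*u + 1)[1] < u ∧ (store(tab, y + 3, 2*u + 1)[u] < -15 ∨ 2*c > 2))) ∧ ((¬(v ≠ 7)) → (store(tab, y + 3, 2*u + 1)[u] < -15 ∨ 2*c > 2))


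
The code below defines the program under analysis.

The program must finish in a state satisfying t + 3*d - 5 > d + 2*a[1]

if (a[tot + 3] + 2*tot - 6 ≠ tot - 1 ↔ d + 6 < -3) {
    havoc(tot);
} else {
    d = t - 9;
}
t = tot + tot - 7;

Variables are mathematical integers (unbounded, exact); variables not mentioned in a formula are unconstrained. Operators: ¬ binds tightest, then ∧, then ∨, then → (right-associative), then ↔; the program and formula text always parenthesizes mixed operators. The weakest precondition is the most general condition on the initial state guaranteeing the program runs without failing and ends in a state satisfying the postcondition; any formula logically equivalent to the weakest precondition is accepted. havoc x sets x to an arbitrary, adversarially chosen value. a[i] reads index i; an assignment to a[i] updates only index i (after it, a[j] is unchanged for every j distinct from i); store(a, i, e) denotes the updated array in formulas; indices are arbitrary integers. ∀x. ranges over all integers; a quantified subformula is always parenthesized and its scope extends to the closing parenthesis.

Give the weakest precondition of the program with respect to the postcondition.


Working backward. After the program, the postcondition t + 3*d - 5 > d + 2*a[1] must hold; in canonical form it is 2*d + t > 2*a[1] + 5.
Before t := tot + tot - 7: 2*d + 2*tot > 2*a[1] + 12
Then branch requires ∀tot_1. 2*d + 2*tot_1 > 2*a[1] + 12; else branch requires 2*t + 2*tot > 2*a[1] + 30.
Before the if: ((a[tot + 3] + tot ≠ 5 ↔ d < -9) → (∀tot_1. 2*d + 2*tot_1 > 2*a[1] + 12)) ∧ ((¬(a[tot + 3] + tot ≠ 5 ↔ d < -9)) → 2*t + 2*tot > 2*a[1] + 30)
Answer: WP = ((a[tot + 3] + tot ≠ 5 ↔ d < -9) → (∀tot_1. 2*d + 2*tot_1 > 2*a[1] + 12)) ∧ ((¬(a[tot + 3] + tot ≠ 5 ↔ d < -9)) → 2*t + 2*tot > 2*a[1] + 30)


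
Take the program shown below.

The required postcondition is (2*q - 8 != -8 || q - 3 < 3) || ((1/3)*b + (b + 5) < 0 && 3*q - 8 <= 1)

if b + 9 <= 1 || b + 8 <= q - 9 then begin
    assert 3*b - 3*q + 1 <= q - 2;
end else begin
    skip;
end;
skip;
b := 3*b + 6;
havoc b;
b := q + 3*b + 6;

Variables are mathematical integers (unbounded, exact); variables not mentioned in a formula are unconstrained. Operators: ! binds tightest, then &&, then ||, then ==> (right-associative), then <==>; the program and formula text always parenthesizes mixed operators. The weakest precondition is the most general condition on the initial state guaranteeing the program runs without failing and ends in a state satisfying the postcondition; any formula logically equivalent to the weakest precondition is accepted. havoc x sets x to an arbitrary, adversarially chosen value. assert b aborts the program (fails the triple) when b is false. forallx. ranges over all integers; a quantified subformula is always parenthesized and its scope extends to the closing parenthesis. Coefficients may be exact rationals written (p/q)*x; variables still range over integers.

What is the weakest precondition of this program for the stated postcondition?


Working backward. After the program, the postcondition (2*q - 8 != -8 || q - 3 < 3) || ((1/3)*b + (b + 5) < 0 && 3*q - 8 <= 1) must hold; in canonical form it is 2*q != 0 || q < 6 || ((4/3)*b < -5 && 3*q <= 9).
Before b := q + 3*b + 6: 2*q != 0 || q < 6 || (4*b + (4/3)*q < -13 && 3*q <= 9)
Before havoc b: forall b_1. (2*q != 0 || q < 6 || (4*b_1 + (4/3)*q < -13 && 3*q <= 9))
Before b := 3*b + 6: forall b_1. (2*q != 0 || q < 6 || (4*b_1 + (4/3)*q < -13 && 3*q <= 9))
Before skip: forall b_1. (2*q != 0 || q < 6 || (4*b_1 + (4/3)*q < -13 && 3*q <= 9))
Then branch requires 3*b <= 4*q - 3 && (forall b_1. (2*q != 0 || q < 6 || (4*b_1 + (4/3)*q < -13 && 3*q <= 9))); else branch requires forall b_1. (2*q != 0 || q < 6 || (4*b_1 + (4/3)*q < -13 && 3*q <= 9)).
Before the if: ((b <= -8 || b <= q - 17) ==> (3*b <= 4*q - 3 && (forall b_1. (2*q != 0 || q < 6 || (4*b_1 + (4/3)*q < -13 && 3*q <= 9))))) && ((!(b <= -8 || b <= q - 17)) ==> (forall b_1. (2*q != 0 || q < 6 || (4*b_1 + (4/3)*q < -13 && 3*q <= 9))))
Answer: WP = ((b <= -8 || b <= q - 17) ==> (3*b <= 4*q - 3 && (forall b_1. (2*q != 0 || q < 6 || (4*b_1 + (4/3)*q < -13 && 3*q <= 9))))) && ((!(b <= -8 || b <= q - 17)) ==> (forall b_1. (2*q != 0 || q < 6 || (4*b_1 + (4/3)*q < -13 && 3*q <= 9))))


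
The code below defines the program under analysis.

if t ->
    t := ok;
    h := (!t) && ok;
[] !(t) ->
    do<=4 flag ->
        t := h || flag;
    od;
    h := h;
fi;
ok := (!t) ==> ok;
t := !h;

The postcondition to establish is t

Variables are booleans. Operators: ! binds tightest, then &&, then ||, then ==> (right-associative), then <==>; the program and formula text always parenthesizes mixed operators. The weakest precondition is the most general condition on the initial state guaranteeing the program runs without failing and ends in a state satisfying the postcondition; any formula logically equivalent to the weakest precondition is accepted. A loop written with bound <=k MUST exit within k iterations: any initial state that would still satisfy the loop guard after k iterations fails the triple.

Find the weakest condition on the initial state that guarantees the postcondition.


Working backward. After the program, t must hold.
Before t := !h: !h
Before ok := (!t) ==> ok: !h
Then branch requires true; else branch requires (flag ==> ((flag ==> ((flag ==> ((flag ==> ((!flag) && (!h))) && ((!flag) ==> (!h)))) && ((!flag) ==> (!h)))) && ((!flag) ==> (!h)))) && ((!flag) ==> (!h)).
Before the if: (!t) ==> ((flag ==> ((flag ==> ((flag ==> ((flag ==> ((!flag) && (!h))) && ((!flag) ==> (!h)))) && ((!flag) ==> (!h)))) && ((!flag) ==> (!h)))) && ((!flag) ==> (!h)))
Answer: WP = (!t) ==> ((flag ==> ((flag ==> ((flag ==> ((flag ==> ((!flag) && (!h))) && ((!flag) ==> (!h)))) && ((!flag) ==> (!h)))) && ((!flag) ==> (!h)))) && ((!flag) ==> (!h)))


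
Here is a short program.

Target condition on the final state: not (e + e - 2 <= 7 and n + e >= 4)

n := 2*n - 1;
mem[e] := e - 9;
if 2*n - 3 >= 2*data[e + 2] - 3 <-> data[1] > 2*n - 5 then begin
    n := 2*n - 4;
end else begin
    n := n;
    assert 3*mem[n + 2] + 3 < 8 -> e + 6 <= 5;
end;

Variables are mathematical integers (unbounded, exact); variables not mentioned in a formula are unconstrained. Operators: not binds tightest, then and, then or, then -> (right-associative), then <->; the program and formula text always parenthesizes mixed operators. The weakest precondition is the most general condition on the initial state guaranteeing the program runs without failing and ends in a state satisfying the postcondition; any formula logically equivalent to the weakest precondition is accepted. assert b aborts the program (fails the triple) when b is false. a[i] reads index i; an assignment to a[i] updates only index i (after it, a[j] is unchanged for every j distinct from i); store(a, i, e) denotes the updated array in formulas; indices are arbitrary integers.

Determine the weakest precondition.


Working backward. After the program, the postcondition not (e + e - 2 <= 7 and n + e >= 4) must hold; in canonical form it is not (2*e <= 9 and e + n >= 4).
Then branch requires not (2*e <= 9 and e + 2*n >= 8); else branch requires (3*mem[n + 2] < 5 -> e <= -1) and (not (2*e <= 9 and e + n >= 4)).
Before the if: ((2*n >= 2*data[e + 2] <-> data[1] > 2*n - 5) -> (not (2*e <= 9 and e + 2*n >= 8))) and ((not (2*n >= 2*data[e + 2] <-> data[1] > 2*n - 5)) -> ((3*mem[n + 2] < 5 -> e <= -1) and (not (2*e <= 9 and e + n >= 4))))
Before mem[e] := e - 9: ((2*n >= 2*data[e + 2] <-> data[1] > 2*n - 5) -> (not (2*e <= 9 and e + 2*n >= 8))) and ((not (2*n >= 2*data[e + 2] <-> data[1] > 2*n - 5)) -> ((3*store(mem, e, e - 9)[n + 2] < 5 -> e <= -1) and (not (2*e <= 9 and e + n >= 4))))
Before n := 2*n - 1: ((4*n >= 2*data[e + 2] + 2 <-> data[1] > 4*n - 7) -> (not (2*e <= 9 and e + 4*n >= 10))) and ((not (4*n >= 2*data[e + 2] + 2 <-> data[1] > 4*n - 7)) -> ((3*store(mem, e, e - 9)[2*n + 1] < 5 -> e <= -1) and (not (2*e <= 9 and e + 2*n >= 5))))
Answer: WP = ((4*n >= 2*data[e + 2] + 2 <-> data[1] > 4*n - 7) -> (not (2*e <= 9 and e + 4*n >= 10))) and ((not (4*n >= 2*data[e + 2] + 2 <-> data[1] > 4*n - 7)) -> ((3*store(mem, e, e - 9)[2*n + 1] < 5 -> e <= -1) and (not (2*e <= 9 and e + 2*n >= 5))))


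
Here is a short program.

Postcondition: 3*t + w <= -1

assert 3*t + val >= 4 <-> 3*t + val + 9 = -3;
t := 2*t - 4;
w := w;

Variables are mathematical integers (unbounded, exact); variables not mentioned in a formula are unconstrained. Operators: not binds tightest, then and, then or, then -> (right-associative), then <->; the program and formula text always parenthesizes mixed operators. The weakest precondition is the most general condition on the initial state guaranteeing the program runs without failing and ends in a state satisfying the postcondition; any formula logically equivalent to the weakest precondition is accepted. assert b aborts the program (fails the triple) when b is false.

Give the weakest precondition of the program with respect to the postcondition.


Working backward. After the program, 3*t + w <= -1 must hold.
Before w := w: 3*t + w <= -1
Before t := 2*t - 4: 6*t + w <= 11
Before assert 3*t + val >= 4 <-> 3*t + val + 9 = -3: (3*t + val >= 4 <-> 3*t + val = -12) and 6*t + w <= 11
Answer: WP = (3*t + val >= 4 <-> 3*t + val = -12) and 6*t + w <= 11


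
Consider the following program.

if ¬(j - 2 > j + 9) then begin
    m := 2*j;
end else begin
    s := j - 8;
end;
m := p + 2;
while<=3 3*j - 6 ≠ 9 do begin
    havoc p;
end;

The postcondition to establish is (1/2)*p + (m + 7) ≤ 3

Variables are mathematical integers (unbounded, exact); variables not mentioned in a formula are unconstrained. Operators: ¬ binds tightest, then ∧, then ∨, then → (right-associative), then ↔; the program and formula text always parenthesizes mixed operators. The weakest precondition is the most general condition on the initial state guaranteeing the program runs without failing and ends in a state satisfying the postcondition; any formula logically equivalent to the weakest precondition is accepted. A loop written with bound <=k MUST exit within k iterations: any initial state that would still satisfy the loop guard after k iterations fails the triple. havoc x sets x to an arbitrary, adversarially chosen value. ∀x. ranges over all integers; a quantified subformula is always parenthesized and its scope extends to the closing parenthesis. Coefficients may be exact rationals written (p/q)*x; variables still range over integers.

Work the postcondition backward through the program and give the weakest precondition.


Working backward. After the program, the postcondition (1/2)*p + (m + 7) ≤ 3 must hold; in canonical form it is m + (1/2)*p ≤ -4.
Before the loop (bound <=3), unroll the exhaustion recursion (WP_0 = exit-now case; WP_j = one more guarded iteration, up to j = 3):
  WP_0: (¬(3*j ≠ 15)) ∧ m + (1/2)*p ≤ -4
  WP_1: (3*j ≠ 15 → (∀p_1. ((¬(3*j ≠ 15)) ∧ m + (1/2)*p_1 ≤ -4))) ∧ ((¬(3*j ≠ 15)) → m + (1/2)*p ≤ -4)
  WP_2: (3*j ≠ 15 → (∀p_2. ((3*j ≠ 15 → (∀p_1. ((¬(3*j ≠ 15)) ∧ m + (1/2)*p_1 ≤ -4))) ∧ ((¬(3*j ≠ 15)) → m + (1/2)*p_2 ≤ -4)))) ∧ ((¬(3*j ≠ 15)) → m + (1/2)*p ≤ -4)
  WP_3: (3*j ≠ 15 → (∀p_3. ((3*j ≠ 15 → (∀p_2. ((3*j ≠ 15 → (∀p_1. ((¬(3*j ≠ 15)) ∧ m + (1/2)*p_1 ≤ -4))) ∧ ((¬(3*j ≠ 15)) → m + (1/2)*p_2 ≤ -4)))) ∧ ((¬(3*j ≠ 15)) → m + (1/2)*p_3 ≤ -4)))) ∧ ((¬(3*j ≠ 15)) → m + (1/2)*p ≤ -4)
So before the loop: (3*j ≠ 15 → (∀p_3. ((3*j ≠ 15 → (∀p_2. ((3*j ≠ 15 → (∀p_1. ((¬(3*j ≠ 15)) ∧ m + (1/2)*p_1 ≤ -4))) ∧ ((¬(3*j ≠ 15)) → m + (1/2)*p_2 ≤ -4)))) ∧ ((¬(3*j ≠ 15)) → m + (1/2)*p_3 ≤ -4)))) ∧ ((¬(3*j ≠ 15)) → m + (1/2)*p ≤ -4)
Before m := p + 2: (3*j ≠ 15 → (∀p_3. ((3*j ≠ 15 → (∀p_2. ((3*j ≠ 15 → (∀p_1. ((¬(3*j ≠ 15)) ∧ p + (1/2)*p_1 ≤ -6))) ∧ ((¬(3*j ≠ 15)) → p + (1/2)*p_2 ≤ -6)))) ∧ ((¬(3*j ≠ 15)) → p + (1/2)*p_3 ≤ -6)))) ∧ ((¬(3*j ≠ 15)) → (3/2)*p ≤ -6)
Then branch requires (3*j ≠ 15 → (∀p_3. ((3*j ≠ 15 → (∀p_2. ((3*j ≠ 15 → (∀p_1. ((¬(3*j ≠ 15)) ∧ p + (1/2)*p_1 ≤ -6))) ∧ ((¬(3*j ≠ 15)) → p + (1/2)*p_2 ≤ -6)))) ∧ ((¬(3*j ≠ 15)) → p + (1/2)*p_3 ≤ -6)))) ∧ ((¬(3*j ≠ 15)) → (3/2)*p ≤ -6); else branch requires (3*j ≠ 15 → (∀p_3. ((3*j ≠ 15 → (∀p_2. ((3*j ≠ 15 → (∀p_1. ((¬(3*j ≠ 15)) ∧ p + (1/2)*p_1 ≤ -6))) ∧ ((¬(3*j ≠ 15)) → p + (1/2)*p_2 ≤ -6)))) ∧ ((¬(3*j ≠ 15)) → p + (1/2)*p_3 ≤ -6)))) ∧ ((¬(3*j ≠ 15)) → (3/2)*p ≤ -6).
Before the if: (3*j ≠ 15 → (∀p_3. ((3*j ≠ 15 → (∀p_2. ((3*j ≠ 15 → (∀p_1. ((¬(3*j ≠ 15)) ∧ p + (1/2)*p_1 ≤ -6))) ∧ ((¬(3*j ≠ 15)) → p + (1/2)*p_2 ≤ -6)))) ∧ ((¬(3*j ≠ 15)) → p + (1/2)*p_3 ≤ -6)))) ∧ ((¬(3*j ≠ 15)) → (3/2)*p ≤ -6)
Answer: WP = (3*j ≠ 15 → (∀p_3. ((3*j ≠ 15 → (∀p_2. ((3*j ≠ 15 → (∀p_1. ((¬(3*j ≠ 15)) ∧ p + (1/2)*p_1 ≤ -6))) ∧ ((¬(3*j ≠ 15)) → p + (1/2)*p_2 ≤ -6)))) ∧ ((¬(3*j ≠ 15)) → p + (1/2)*p_3 ≤ -6)))) ∧ ((¬(3*j ≠ 15)) → (3/2)*p ≤ -6)


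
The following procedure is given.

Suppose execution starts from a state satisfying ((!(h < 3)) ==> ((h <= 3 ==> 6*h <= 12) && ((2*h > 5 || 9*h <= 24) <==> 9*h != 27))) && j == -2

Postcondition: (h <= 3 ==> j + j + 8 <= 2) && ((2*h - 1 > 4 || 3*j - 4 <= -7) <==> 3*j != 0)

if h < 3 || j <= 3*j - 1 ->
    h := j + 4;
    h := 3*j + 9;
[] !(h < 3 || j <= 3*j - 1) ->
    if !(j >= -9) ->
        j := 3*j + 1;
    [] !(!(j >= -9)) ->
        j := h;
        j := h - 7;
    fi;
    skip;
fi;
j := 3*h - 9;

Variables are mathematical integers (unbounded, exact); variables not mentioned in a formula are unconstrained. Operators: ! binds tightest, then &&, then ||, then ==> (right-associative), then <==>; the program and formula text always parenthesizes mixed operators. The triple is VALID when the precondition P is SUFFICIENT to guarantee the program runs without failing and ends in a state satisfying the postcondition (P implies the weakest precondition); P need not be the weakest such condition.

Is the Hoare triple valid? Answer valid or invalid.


Working backward. After the program, the postcondition (h <= 3 ==> j + j + 8 <= 2) && ((2*h - 1 > 4 || 3*j - 4 <= -7) <==> 3*j != 0) must hold; in canonical form it is (h <= 3 ==> 2*j <= -6) && ((2*h > 5 || 3*j <= -3) <==> 3*j != 0).
Before j := 3*h - 9: (h <= 3 ==> 6*h <= 12) && ((2*h > 5 || 9*h <= 24) <==> 9*h != 27)
Then branch requires (3*j <= -6 ==> 18*j <= -42) && ((6*j > -13 || 27*j <= -57) <==> 27*j != -54); else branch requires ((!(j >= -9)) ==> ((h <= 3 ==> 6*h <= 12) && ((2*h > 5 || 9*h <= 24) <==> 9*h != 27))) && (j >= -9 ==> ((h <= 3 ==> 6*h <= 12) && ((2*h > 5 || 9*h <= 24) <==> 9*h != 27))).
Before the if: ((h < 3 || 2*j >= 1) ==> ((3*j <= -6 ==> 18*j <= -42) && ((6*j > -13 || 27*j <= -57) <==> 27*j != -54))) && ((!(h < 3 || 2*j >= 1)) ==> (((!(j >= -9)) ==> ((h <= 3 ==> 6*h <= 12) && ((2*h > 5 || 9*h <= 24) <==> 9*h != 27))) && (j >= -9 ==> ((h <= 3 ==> 6*h <= 12) && ((2*h > 5 || 9*h <= 24) <==> 9*h != 27)))))
The weakest precondition is ((h < 3 || 2*j >= 1) ==> ((3*j <= -6 ==> 18*j <= -42) && ((6*j > -13 || 27*j <= -57) <==> 27*j != -54))) && ((!(h < 3 || 2*j >= 1)) ==> (((!(j >= -9)) ==> ((h <= 3 ==> 6*h <= 12) && ((2*h > 5 || 9*h <= 24) <==> 9*h != 27))) && (j >= -9 ==> ((h <= 3 ==> 6*h <= 12) && ((2*h > 5 || 9*h <= 24) <==> 9*h != 27))))).
Check whether ((!(h < 3)) ==> ((h <= 3 ==> 6*h <= 12) && ((2*h > 5 || 9*h <= 24) <==> 9*h != 27))) && j == -2 implies it.
Countermodel: at the initial state h = 2, j = -2, the precondition holds but the weakest precondition fails.
Answer: invalid


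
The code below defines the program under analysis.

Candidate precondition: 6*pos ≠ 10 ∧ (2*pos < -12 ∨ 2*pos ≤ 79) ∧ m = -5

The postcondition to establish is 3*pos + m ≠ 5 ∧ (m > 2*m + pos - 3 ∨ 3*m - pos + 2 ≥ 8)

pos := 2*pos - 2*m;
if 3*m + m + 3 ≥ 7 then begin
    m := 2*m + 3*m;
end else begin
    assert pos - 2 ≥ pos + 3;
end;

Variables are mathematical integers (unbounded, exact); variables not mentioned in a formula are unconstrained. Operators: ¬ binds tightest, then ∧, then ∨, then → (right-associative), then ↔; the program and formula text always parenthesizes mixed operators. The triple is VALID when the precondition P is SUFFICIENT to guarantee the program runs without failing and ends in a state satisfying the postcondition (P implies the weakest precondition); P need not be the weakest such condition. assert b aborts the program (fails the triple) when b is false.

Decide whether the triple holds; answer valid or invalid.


Working backward. After the program, the postcondition 3*pos + m ≠ 5 ∧ (m > 2*m + pos - 3 ∨ 3*m - pos + 2 ≥ 8) must hold; in canonical form it is m + 3*pos ≠ 5 ∧ (m + pos < 3 ∨ 3*m ≥ pos + 6).
Then branch requires 5*m + 3*pos ≠ 5 ∧ (5*m + pos < 3 ∨ 15*m ≥ pos + 6); else branch requires false.
Before the if: (4*m ≥ 4 → (5*m + 3*pos ≠ 5 ∧ (5*m + pos < 3 ∨ 15*m ≥ pos + 6))) ∧ 4*m ≥ 4
Before pos := 2*pos - 2*m: (4*m ≥ 4 → (6*pos ≠ m + 5 ∧ (3*m + 2*pos < 3 ∨ 17*m ≥ 2*pos + 6))) ∧ 4*m ≥ 4
The weakest precondition is (4*m ≥ 4 → (6*pos ≠ m + 5 ∧ (3*m + 2*pos < 3 ∨ 17*m ≥ 2*pos + 6))) ∧ 4*m ≥ 4.
Check whether 6*pos ≠ 10 ∧ (2*pos < -12 ∨ 2*pos ≤ 79) ∧ m = -5 implies it.
Countermodel: at the initial state m = -5, pos = -7, the precondition holds but the weakest precondition fails.
Answer: invalid


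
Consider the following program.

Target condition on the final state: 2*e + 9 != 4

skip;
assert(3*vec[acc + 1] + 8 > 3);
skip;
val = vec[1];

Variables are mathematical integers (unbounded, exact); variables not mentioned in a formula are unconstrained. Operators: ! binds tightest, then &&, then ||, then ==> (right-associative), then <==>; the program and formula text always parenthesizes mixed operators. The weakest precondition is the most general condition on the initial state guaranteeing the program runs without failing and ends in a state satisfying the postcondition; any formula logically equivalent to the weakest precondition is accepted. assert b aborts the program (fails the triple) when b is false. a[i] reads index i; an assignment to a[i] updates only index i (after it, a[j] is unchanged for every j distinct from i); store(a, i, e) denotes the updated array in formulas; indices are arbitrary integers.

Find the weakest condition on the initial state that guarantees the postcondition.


Working backward. After the program, the postcondition 2*e + 9 != 4 must hold; in canonical form it is 2*e != -5.
Before val := vec[1]: 2*e != -5
Before skip: 2*e != -5
Before assert 3*vec[acc + 1] + 8 > 3: 3*vec[acc + 1] > -5 && 2*e != -5
Before skip: 3*vec[acc + 1] > -5 && 2*e != -5
Answer: WP = 3*vec[acc + 1] > -5 && 2*e != -5


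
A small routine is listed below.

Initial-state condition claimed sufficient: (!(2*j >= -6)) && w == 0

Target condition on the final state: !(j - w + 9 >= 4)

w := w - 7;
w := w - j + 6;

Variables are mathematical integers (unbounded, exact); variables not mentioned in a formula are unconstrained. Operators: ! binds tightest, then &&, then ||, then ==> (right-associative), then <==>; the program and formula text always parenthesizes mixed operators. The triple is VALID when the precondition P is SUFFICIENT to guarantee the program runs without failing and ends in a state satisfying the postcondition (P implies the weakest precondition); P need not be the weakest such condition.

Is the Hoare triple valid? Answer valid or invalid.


Working backward. After the program, the postcondition !(j - w + 9 >= 4) must hold; in canonical form it is !(j >= w - 5).
Before w := w - j + 6: !(2*j >= w + 1)
Before w := w - 7: !(2*j >= w - 6)
The weakest precondition is !(2*j >= w - 6).
Check whether (!(2*j >= -6)) && w == 0 implies it.
Every state satisfying the precondition satisfies the weakest precondition: the implication holds.
Answer: valid


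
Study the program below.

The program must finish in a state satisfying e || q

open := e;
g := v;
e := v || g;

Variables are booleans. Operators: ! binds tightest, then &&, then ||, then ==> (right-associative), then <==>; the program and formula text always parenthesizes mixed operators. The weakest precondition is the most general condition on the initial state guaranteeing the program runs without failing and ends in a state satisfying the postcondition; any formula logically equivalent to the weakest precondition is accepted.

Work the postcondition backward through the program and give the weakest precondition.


Working backward. After the program, e || q must hold.
Before e := v || g: v || g || q
Before g := v: v || q
Before open := e: v || q
Answer: WP = v || q
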